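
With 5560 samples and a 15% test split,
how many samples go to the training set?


Test set = 5560 * 15% = 834. Training set = 5560 - 834 = 4726.

4726


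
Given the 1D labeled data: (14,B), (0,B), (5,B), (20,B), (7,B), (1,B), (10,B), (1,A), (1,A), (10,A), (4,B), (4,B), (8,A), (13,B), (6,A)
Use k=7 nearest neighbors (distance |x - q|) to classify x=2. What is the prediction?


Distances: |14-2|=12, |0-2|=2, |5-2|=3, |20-2|=18, |7-2|=5, |1-2|=1, |10-2|=8, |1-2|=1, |1-2|=1, |10-2|=8, |4-2|=2, |4-2|=2, |8-2|=6, |13-2|=11, |6-2|=4. 7 nearest: (1,A), (1,A), (1,B), (0,B), (4,B), (4,B), (5,B). Counts: {'A': 2, 'B': 5}. Majority class: B.

B


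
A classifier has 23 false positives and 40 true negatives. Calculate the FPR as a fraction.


FPR = FP / (FP + TN) = 23 / 63 = 23/63.

23/63


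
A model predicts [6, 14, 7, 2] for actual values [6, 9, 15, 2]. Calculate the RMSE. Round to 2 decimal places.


MSE = 22.2500. RMSE = sqrt(22.2500) = 4.72.

4.72


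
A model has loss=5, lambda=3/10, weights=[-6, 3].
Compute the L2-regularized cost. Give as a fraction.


L2 sq norm = sum(w^2) = 45. J = 5 + 3/10 * 45 = 37/2.

37/2


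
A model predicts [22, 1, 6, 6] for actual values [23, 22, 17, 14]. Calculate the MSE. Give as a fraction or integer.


MSE = (1/4) * ((23-22)^2=1 + (22-1)^2=441 + (17-6)^2=121 + (14-6)^2=64). Sum = 627. MSE = 627/4.

627/4


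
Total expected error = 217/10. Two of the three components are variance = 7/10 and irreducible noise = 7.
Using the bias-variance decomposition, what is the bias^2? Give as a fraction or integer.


Total error = bias^2 + variance + irreducible noise. So bias^2 = 217/10 - 7/10 - 7 = 14.

14


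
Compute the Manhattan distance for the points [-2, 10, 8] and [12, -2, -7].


d = sum of absolute differences: |-2-12|=14 + |10--2|=12 + |8--7|=15 = 41.

41


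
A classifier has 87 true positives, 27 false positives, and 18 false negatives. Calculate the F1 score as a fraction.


Precision = 87/114 = 29/38. Recall = 87/105 = 29/35. F1 = 2*P*R/(P+R) = 58/73.

58/73


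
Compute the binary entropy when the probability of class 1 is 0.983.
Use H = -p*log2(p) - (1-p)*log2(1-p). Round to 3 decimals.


H = -0.983*log2(0.983) - 0.017*log2(0.017) = 0.124.

0.124


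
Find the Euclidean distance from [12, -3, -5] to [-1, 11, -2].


d = sqrt(sum of squared differences). (12--1)^2=169, (-3-11)^2=196, (-5--2)^2=9. Sum = 374.

sqrt(374)


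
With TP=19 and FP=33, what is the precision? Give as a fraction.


Precision = TP / (TP + FP) = 19 / 52 = 19/52.

19/52


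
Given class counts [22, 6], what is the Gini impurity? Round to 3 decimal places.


Total = 28. Proportions: 22/28, 6/28. sum(p_i^2) = 0.6633. Gini = 1 - 0.6633 = 0.3367, which rounds to 0.337.

0.337


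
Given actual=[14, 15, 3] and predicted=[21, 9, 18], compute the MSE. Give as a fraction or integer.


MSE = (1/3) * ((14-21)^2=49 + (15-9)^2=36 + (3-18)^2=225). Sum = 310. MSE = 310/3.

310/3


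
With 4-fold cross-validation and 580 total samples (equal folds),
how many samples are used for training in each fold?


Each validation fold has 580/4 = 145 samples. Training set = 580 - 145 = 435.

435


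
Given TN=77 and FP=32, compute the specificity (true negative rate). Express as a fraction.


Specificity = TN / (TN + FP) = 77 / 109 = 77/109.

77/109


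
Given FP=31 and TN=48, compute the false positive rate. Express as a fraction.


FPR = FP / (FP + TN) = 31 / 79 = 31/79.

31/79


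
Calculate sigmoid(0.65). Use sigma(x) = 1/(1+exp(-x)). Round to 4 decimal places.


sigma(0.65) = 1/(1+e^(-0.65)) = 1/(1+0.522046) = 1/1.522046 = 0.6570.

0.6570


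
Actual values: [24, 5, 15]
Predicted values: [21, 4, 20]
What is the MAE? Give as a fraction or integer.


MAE = (1/3) * (|24-21|=3 + |5-4|=1 + |15-20|=5). Sum = 9. MAE = 3.

3


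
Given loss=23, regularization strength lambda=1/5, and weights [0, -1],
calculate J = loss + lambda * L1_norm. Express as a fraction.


L1 norm = sum(|w|) = 1. J = 23 + 1/5 * 1 = 116/5.

116/5


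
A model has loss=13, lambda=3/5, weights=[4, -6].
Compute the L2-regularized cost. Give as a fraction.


L2 sq norm = sum(w^2) = 52. J = 13 + 3/5 * 52 = 221/5.

221/5


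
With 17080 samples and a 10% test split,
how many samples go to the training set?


Test set = 17080 * 10% = 1708. Training set = 17080 - 1708 = 15372.

15372


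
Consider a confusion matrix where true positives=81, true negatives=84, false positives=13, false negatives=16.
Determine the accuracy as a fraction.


Accuracy = (TP + TN) / (TP + TN + FP + FN) = (81 + 84) / 194 = 165/194.

165/194


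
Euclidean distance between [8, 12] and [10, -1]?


d = sqrt(sum of squared differences). (8-10)^2=4, (12--1)^2=169. Sum = 173.

sqrt(173)


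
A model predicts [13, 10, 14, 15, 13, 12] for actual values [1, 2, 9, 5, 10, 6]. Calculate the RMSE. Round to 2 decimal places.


MSE = 63.0000. RMSE = sqrt(63.0000) = 7.94.

7.94


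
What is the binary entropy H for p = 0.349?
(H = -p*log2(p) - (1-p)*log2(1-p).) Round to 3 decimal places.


H = -0.349*log2(0.349) - 0.651*log2(0.651) = 0.933.

0.933


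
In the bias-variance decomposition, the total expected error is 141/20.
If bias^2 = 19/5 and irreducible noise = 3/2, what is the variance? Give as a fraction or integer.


Total error = bias^2 + variance + irreducible noise. So variance = 141/20 - 19/5 - 3/2 = 7/4.

7/4


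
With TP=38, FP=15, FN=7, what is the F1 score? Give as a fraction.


Precision = 38/53 = 38/53. Recall = 38/45 = 38/45. F1 = 2*P*R/(P+R) = 38/49.

38/49


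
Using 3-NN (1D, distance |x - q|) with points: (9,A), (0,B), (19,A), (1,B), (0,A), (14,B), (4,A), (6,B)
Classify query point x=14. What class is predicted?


Distances: |9-14|=5, |0-14|=14, |19-14|=5, |1-14|=13, |0-14|=14, |14-14|=0, |4-14|=10, |6-14|=8. 3 nearest: (14,B), (9,A), (19,A). Counts: {'B': 1, 'A': 2}. Majority class: A.

A


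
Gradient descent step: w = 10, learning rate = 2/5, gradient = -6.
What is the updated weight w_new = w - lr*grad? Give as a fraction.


w_new = 10 - 2/5 * -6 = 10 - -12/5 = 62/5.

62/5


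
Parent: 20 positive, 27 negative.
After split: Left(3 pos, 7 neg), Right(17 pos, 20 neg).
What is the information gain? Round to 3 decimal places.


H(parent) = 0.9839. H(left) = 0.8813, H(right) = 0.9953. Weighted = (10/47)*0.8813 + (37/47)*0.9953 = 0.9710. IG = 0.9839 - 0.9710 = 0.0129, which rounds to 0.013.

0.013


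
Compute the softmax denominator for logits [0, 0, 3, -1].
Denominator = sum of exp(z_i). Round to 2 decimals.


Denom = e^0=1.0000 + e^0=1.0000 + e^3=20.0855 + e^-1=0.3679. Sum = 22.4534, which rounds to 22.45.

22.45


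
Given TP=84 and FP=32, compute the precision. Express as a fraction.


Precision = TP / (TP + FP) = 84 / 116 = 21/29.

21/29


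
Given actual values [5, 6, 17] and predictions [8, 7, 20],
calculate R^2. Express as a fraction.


Mean(y) = 28/3. SS_res = 19. SS_tot = 266/3. R^2 = 1 - 19/(266/3) = 11/14.

11/14


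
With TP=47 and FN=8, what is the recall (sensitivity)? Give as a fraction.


Recall = TP / (TP + FN) = 47 / 55 = 47/55.

47/55


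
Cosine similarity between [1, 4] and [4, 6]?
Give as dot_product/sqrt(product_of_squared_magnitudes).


dot = 28. |a|^2 = 17, |b|^2 = 52. cos = 28/sqrt(884).

28/sqrt(884)


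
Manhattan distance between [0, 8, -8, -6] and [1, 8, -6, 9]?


d = sum of absolute differences: |0-1|=1 + |8-8|=0 + |-8--6|=2 + |-6-9|=15 = 18.

18


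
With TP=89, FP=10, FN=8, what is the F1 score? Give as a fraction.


Precision = 89/99 = 89/99. Recall = 89/97 = 89/97. F1 = 2*P*R/(P+R) = 89/98.

89/98


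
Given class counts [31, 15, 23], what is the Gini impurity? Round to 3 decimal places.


Total = 69. Proportions: 31/69, 15/69, 23/69. sum(p_i^2) = 0.3602. Gini = 1 - 0.3602 = 0.6398, which rounds to 0.640.

0.640


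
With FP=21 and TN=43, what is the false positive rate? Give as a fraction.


FPR = FP / (FP + TN) = 21 / 64 = 21/64.

21/64


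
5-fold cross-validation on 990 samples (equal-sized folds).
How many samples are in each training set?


Each validation fold has 990/5 = 198 samples. Training set = 990 - 198 = 792.

792


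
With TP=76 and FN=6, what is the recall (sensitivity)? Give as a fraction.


Recall = TP / (TP + FN) = 76 / 82 = 38/41.

38/41


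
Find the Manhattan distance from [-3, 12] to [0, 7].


d = sum of absolute differences: |-3-0|=3 + |12-7|=5 = 8.

8


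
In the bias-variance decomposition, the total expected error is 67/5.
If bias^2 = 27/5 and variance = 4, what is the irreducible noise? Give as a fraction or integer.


Total error = bias^2 + variance + irreducible noise. So irreducible noise = 67/5 - 27/5 - 4 = 4.

4


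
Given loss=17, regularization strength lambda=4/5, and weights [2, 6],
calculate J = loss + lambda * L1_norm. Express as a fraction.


L1 norm = sum(|w|) = 8. J = 17 + 4/5 * 8 = 117/5.

117/5


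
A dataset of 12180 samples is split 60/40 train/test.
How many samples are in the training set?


Test set = 12180 * 40% = 4872. Training set = 12180 - 4872 = 7308.

7308


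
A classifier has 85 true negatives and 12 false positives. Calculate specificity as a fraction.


Specificity = TN / (TN + FP) = 85 / 97 = 85/97.

85/97


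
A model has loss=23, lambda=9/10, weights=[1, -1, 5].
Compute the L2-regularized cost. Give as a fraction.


L2 sq norm = sum(w^2) = 27. J = 23 + 9/10 * 27 = 473/10.

473/10


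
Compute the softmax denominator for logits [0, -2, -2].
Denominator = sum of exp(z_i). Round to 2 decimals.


Denom = e^0=1.0000 + e^-2=0.1353 + e^-2=0.1353. Sum = 1.2706, which rounds to 1.27.

1.27


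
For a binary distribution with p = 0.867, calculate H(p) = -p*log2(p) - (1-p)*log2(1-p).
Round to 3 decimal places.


H = -0.867*log2(0.867) - 0.133*log2(0.133) = 0.566.

0.566


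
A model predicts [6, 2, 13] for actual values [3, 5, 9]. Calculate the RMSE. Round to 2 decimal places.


MSE = 11.3333. RMSE = sqrt(11.3333) = 3.37.

3.37


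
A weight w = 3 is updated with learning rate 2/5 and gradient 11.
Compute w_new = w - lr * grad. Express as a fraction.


w_new = 3 - 2/5 * 11 = 3 - 22/5 = -7/5.

-7/5


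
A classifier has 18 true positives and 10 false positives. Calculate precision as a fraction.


Precision = TP / (TP + FP) = 18 / 28 = 9/14.

9/14


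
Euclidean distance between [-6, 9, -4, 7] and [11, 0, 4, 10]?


d = sqrt(sum of squared differences). (-6-11)^2=289, (9-0)^2=81, (-4-4)^2=64, (7-10)^2=9. Sum = 443.

sqrt(443)


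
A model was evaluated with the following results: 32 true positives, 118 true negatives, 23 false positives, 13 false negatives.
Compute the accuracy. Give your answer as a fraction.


Accuracy = (TP + TN) / (TP + TN + FP + FN) = (32 + 118) / 186 = 25/31.

25/31


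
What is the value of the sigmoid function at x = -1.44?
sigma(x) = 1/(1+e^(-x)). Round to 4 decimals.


sigma(-1.44) = 1/(1+e^(1.44)) = 1/(1+4.220696) = 1/5.220696 = 0.1915.

0.1915


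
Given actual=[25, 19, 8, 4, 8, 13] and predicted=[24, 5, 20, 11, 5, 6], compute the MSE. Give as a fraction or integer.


MSE = (1/6) * ((25-24)^2=1 + (19-5)^2=196 + (8-20)^2=144 + (4-11)^2=49 + (8-5)^2=9 + (13-6)^2=49). Sum = 448. MSE = 224/3.

224/3


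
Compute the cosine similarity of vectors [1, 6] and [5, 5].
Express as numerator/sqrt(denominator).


dot = 35. |a|^2 = 37, |b|^2 = 50. cos = 35/sqrt(1850).

35/sqrt(1850)


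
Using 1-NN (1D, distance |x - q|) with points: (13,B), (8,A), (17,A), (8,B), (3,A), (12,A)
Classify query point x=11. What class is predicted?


Distances: |13-11|=2, |8-11|=3, |17-11|=6, |8-11|=3, |3-11|=8, |12-11|=1. 1 nearest: (12,A). Counts: {'A': 1}. Majority class: A.

A


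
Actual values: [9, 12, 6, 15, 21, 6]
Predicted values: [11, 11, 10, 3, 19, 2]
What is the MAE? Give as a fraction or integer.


MAE = (1/6) * (|9-11|=2 + |12-11|=1 + |6-10|=4 + |15-3|=12 + |21-19|=2 + |6-2|=4). Sum = 25. MAE = 25/6.

25/6


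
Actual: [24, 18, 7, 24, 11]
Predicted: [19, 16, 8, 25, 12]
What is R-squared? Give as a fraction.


Mean(y) = 84/5. SS_res = 32. SS_tot = 1174/5. R^2 = 1 - 32/(1174/5) = 507/587.

507/587


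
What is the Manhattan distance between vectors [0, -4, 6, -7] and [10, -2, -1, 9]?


d = sum of absolute differences: |0-10|=10 + |-4--2|=2 + |6--1|=7 + |-7-9|=16 = 35.

35


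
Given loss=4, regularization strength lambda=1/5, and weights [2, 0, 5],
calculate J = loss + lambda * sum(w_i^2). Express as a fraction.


L2 sq norm = sum(w^2) = 29. J = 4 + 1/5 * 29 = 49/5.

49/5


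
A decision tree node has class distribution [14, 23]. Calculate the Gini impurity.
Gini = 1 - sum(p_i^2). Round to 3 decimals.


Total = 37. Proportions: 14/37, 23/37. sum(p_i^2) = 0.5296. Gini = 1 - 0.5296 = 0.4704, which rounds to 0.470.

0.470


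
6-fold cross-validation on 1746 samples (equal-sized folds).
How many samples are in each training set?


Each validation fold has 1746/6 = 291 samples. Training set = 1746 - 291 = 1455.

1455


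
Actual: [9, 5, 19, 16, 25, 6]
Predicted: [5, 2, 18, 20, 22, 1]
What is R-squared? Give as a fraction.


Mean(y) = 40/3. SS_res = 76. SS_tot = 952/3. R^2 = 1 - 76/(952/3) = 181/238.

181/238


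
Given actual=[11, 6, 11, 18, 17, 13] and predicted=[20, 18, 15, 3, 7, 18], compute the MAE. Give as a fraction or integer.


MAE = (1/6) * (|11-20|=9 + |6-18|=12 + |11-15|=4 + |18-3|=15 + |17-7|=10 + |13-18|=5). Sum = 55. MAE = 55/6.

55/6


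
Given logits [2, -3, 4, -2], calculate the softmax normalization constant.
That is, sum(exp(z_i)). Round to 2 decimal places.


Denom = e^2=7.3891 + e^-3=0.0498 + e^4=54.5982 + e^-2=0.1353. Sum = 62.1724, which rounds to 62.17.

62.17


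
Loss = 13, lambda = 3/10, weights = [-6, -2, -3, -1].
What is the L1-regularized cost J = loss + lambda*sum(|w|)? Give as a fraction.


L1 norm = sum(|w|) = 12. J = 13 + 3/10 * 12 = 83/5.

83/5


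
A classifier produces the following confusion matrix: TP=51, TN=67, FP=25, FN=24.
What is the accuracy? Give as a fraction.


Accuracy = (TP + TN) / (TP + TN + FP + FN) = (51 + 67) / 167 = 118/167.

118/167


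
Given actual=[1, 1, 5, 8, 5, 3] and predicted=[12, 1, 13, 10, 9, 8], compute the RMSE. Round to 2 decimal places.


MSE = 38.3333. RMSE = sqrt(38.3333) = 6.19.

6.19


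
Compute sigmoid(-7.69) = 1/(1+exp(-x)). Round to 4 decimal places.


sigma(-7.69) = 1/(1+e^(7.69)) = 1/(1+2186.374562) = 1/2187.374562 = 0.0005.

0.0005


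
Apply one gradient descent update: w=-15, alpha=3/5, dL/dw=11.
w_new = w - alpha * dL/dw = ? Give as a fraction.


w_new = -15 - 3/5 * 11 = -15 - 33/5 = -108/5.

-108/5


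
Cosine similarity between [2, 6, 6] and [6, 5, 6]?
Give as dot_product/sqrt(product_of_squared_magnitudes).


dot = 78. |a|^2 = 76, |b|^2 = 97. cos = 78/sqrt(7372).

78/sqrt(7372)


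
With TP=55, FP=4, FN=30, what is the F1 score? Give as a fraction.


Precision = 55/59 = 55/59. Recall = 55/85 = 11/17. F1 = 2*P*R/(P+R) = 55/72.

55/72


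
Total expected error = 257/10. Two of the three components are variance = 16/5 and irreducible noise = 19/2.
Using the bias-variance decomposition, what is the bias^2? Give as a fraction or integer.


Total error = bias^2 + variance + irreducible noise. So bias^2 = 257/10 - 16/5 - 19/2 = 13.

13


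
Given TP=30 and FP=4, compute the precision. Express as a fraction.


Precision = TP / (TP + FP) = 30 / 34 = 15/17.

15/17


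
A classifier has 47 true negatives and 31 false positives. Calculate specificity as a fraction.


Specificity = TN / (TN + FP) = 47 / 78 = 47/78.

47/78


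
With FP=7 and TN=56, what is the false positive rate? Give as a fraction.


FPR = FP / (FP + TN) = 7 / 63 = 1/9.

1/9


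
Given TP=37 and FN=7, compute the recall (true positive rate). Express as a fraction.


Recall = TP / (TP + FN) = 37 / 44 = 37/44.

37/44


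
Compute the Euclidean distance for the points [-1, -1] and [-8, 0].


d = sqrt(sum of squared differences). (-1--8)^2=49, (-1-0)^2=1. Sum = 50.

sqrt(50)


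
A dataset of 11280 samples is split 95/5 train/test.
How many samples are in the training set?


Test set = 11280 * 5% = 564. Training set = 11280 - 564 = 10716.

10716


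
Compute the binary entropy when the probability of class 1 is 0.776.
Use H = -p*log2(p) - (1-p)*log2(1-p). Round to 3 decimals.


H = -0.776*log2(0.776) - 0.224*log2(0.224) = 0.767.

0.767


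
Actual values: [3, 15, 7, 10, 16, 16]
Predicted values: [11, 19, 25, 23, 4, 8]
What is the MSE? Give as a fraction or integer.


MSE = (1/6) * ((3-11)^2=64 + (15-19)^2=16 + (7-25)^2=324 + (10-23)^2=169 + (16-4)^2=144 + (16-8)^2=64). Sum = 781. MSE = 781/6.

781/6


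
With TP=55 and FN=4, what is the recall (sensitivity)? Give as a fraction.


Recall = TP / (TP + FN) = 55 / 59 = 55/59.

55/59


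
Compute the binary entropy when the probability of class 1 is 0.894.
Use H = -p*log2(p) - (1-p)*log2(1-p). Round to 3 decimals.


H = -0.894*log2(0.894) - 0.106*log2(0.106) = 0.488.

0.488


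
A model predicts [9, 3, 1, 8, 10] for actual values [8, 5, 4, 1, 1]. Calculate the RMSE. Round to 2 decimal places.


MSE = 28.8000. RMSE = sqrt(28.8000) = 5.37.

5.37


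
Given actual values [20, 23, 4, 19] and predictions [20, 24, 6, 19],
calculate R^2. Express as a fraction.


Mean(y) = 33/2. SS_res = 5. SS_tot = 217. R^2 = 1 - 5/(217) = 212/217.

212/217


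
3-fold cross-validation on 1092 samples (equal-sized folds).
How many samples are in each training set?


Each validation fold has 1092/3 = 364 samples. Training set = 1092 - 364 = 728.

728


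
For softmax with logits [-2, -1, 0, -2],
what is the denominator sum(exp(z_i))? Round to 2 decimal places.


Denom = e^-2=0.1353 + e^-1=0.3679 + e^0=1.0000 + e^-2=0.1353. Sum = 1.6385, which rounds to 1.64.

1.64


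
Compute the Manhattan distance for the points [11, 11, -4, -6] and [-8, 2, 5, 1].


d = sum of absolute differences: |11--8|=19 + |11-2|=9 + |-4-5|=9 + |-6-1|=7 = 44.

44


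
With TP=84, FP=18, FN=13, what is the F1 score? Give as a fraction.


Precision = 84/102 = 14/17. Recall = 84/97 = 84/97. F1 = 2*P*R/(P+R) = 168/199.

168/199


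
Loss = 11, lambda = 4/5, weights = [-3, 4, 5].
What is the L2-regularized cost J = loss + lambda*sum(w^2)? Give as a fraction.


L2 sq norm = sum(w^2) = 50. J = 11 + 4/5 * 50 = 51.

51


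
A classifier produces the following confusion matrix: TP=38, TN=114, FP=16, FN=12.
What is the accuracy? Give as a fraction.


Accuracy = (TP + TN) / (TP + TN + FP + FN) = (38 + 114) / 180 = 38/45.

38/45


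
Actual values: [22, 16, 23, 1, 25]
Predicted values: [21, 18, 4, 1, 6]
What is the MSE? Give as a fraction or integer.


MSE = (1/5) * ((22-21)^2=1 + (16-18)^2=4 + (23-4)^2=361 + (1-1)^2=0 + (25-6)^2=361). Sum = 727. MSE = 727/5.

727/5


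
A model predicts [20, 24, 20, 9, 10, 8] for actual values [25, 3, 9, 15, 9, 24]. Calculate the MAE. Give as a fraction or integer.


MAE = (1/6) * (|25-20|=5 + |3-24|=21 + |9-20|=11 + |15-9|=6 + |9-10|=1 + |24-8|=16). Sum = 60. MAE = 10.

10


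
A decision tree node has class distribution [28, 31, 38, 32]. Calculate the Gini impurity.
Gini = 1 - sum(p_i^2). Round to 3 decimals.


Total = 129. Proportions: 28/129, 31/129, 38/129, 32/129. sum(p_i^2) = 0.2532. Gini = 1 - 0.2532 = 0.7468, which rounds to 0.747.

0.747


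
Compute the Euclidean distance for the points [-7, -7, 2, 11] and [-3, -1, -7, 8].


d = sqrt(sum of squared differences). (-7--3)^2=16, (-7--1)^2=36, (2--7)^2=81, (11-8)^2=9. Sum = 142.

sqrt(142)


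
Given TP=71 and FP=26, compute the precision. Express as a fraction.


Precision = TP / (TP + FP) = 71 / 97 = 71/97.

71/97


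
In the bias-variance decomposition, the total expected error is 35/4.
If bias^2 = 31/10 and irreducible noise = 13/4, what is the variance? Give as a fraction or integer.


Total error = bias^2 + variance + irreducible noise. So variance = 35/4 - 31/10 - 13/4 = 12/5.

12/5


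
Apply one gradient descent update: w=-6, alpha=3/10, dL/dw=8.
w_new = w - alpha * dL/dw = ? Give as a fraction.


w_new = -6 - 3/10 * 8 = -6 - 12/5 = -42/5.

-42/5


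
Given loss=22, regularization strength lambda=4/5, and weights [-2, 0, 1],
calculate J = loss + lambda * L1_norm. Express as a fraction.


L1 norm = sum(|w|) = 3. J = 22 + 4/5 * 3 = 122/5.

122/5


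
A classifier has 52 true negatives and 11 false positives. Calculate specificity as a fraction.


Specificity = TN / (TN + FP) = 52 / 63 = 52/63.

52/63


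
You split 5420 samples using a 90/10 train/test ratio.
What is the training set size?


Test set = 5420 * 10% = 542. Training set = 5420 - 542 = 4878.

4878


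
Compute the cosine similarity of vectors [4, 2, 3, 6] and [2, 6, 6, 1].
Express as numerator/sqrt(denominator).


dot = 44. |a|^2 = 65, |b|^2 = 77. cos = 44/sqrt(5005).

44/sqrt(5005)


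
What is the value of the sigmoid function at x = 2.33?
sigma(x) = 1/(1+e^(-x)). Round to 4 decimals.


sigma(2.33) = 1/(1+e^(-2.33)) = 1/(1+0.097296) = 1/1.097296 = 0.9113.

0.9113


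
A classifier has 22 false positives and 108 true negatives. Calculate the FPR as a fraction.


FPR = FP / (FP + TN) = 22 / 130 = 11/65.

11/65


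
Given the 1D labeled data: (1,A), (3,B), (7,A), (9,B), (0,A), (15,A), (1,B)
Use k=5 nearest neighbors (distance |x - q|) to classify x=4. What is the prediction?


Distances: |1-4|=3, |3-4|=1, |7-4|=3, |9-4|=5, |0-4|=4, |15-4|=11, |1-4|=3. 5 nearest: (3,B), (1,A), (7,A), (1,B), (0,A). Counts: {'B': 2, 'A': 3}. Majority class: A.

A


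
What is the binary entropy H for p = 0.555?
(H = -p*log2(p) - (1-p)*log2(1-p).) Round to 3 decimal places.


H = -0.555*log2(0.555) - 0.445*log2(0.445) = 0.991.

0.991


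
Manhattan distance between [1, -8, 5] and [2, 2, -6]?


d = sum of absolute differences: |1-2|=1 + |-8-2|=10 + |5--6|=11 = 22.

22


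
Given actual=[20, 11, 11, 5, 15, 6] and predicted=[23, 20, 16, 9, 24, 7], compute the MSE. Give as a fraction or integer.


MSE = (1/6) * ((20-23)^2=9 + (11-20)^2=81 + (11-16)^2=25 + (5-9)^2=16 + (15-24)^2=81 + (6-7)^2=1). Sum = 213. MSE = 71/2.

71/2


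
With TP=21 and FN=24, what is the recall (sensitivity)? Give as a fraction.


Recall = TP / (TP + FN) = 21 / 45 = 7/15.

7/15


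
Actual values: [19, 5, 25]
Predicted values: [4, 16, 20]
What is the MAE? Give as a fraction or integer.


MAE = (1/3) * (|19-4|=15 + |5-16|=11 + |25-20|=5). Sum = 31. MAE = 31/3.

31/3


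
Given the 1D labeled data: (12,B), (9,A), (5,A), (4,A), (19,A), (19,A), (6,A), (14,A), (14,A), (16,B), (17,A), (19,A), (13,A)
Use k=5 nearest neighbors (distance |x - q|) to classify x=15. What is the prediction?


Distances: |12-15|=3, |9-15|=6, |5-15|=10, |4-15|=11, |19-15|=4, |19-15|=4, |6-15|=9, |14-15|=1, |14-15|=1, |16-15|=1, |17-15|=2, |19-15|=4, |13-15|=2. 5 nearest: (14,A), (14,A), (16,B), (17,A), (13,A). Counts: {'A': 4, 'B': 1}. Majority class: A.

A


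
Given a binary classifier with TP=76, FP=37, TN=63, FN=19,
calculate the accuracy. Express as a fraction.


Accuracy = (TP + TN) / (TP + TN + FP + FN) = (76 + 63) / 195 = 139/195.

139/195


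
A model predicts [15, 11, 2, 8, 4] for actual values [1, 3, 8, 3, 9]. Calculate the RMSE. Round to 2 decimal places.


MSE = 69.2000. RMSE = sqrt(69.2000) = 8.32.

8.32


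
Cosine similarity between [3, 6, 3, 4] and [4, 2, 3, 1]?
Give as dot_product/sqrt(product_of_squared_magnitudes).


dot = 37. |a|^2 = 70, |b|^2 = 30. cos = 37/sqrt(2100).

37/sqrt(2100)


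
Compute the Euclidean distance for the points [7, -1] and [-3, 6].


d = sqrt(sum of squared differences). (7--3)^2=100, (-1-6)^2=49. Sum = 149.

sqrt(149)


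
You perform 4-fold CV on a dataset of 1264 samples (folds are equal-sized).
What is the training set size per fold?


Each validation fold has 1264/4 = 316 samples. Training set = 1264 - 316 = 948.

948


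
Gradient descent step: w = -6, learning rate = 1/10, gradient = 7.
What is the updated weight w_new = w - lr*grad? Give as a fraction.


w_new = -6 - 1/10 * 7 = -6 - 7/10 = -67/10.

-67/10


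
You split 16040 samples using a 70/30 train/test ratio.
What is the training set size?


Test set = 16040 * 30% = 4812. Training set = 16040 - 4812 = 11228.

11228


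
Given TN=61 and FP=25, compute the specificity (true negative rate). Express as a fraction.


Specificity = TN / (TN + FP) = 61 / 86 = 61/86.

61/86


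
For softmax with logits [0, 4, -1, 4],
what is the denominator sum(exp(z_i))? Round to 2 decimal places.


Denom = e^0=1.0000 + e^4=54.5982 + e^-1=0.3679 + e^4=54.5982. Sum = 110.5643, which rounds to 110.56.

110.56


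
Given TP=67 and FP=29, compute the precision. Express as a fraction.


Precision = TP / (TP + FP) = 67 / 96 = 67/96.

67/96


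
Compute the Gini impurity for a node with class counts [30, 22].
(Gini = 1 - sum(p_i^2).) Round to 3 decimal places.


Total = 52. Proportions: 30/52, 22/52. sum(p_i^2) = 0.5118. Gini = 1 - 0.5118 = 0.4882, which rounds to 0.488.

0.488


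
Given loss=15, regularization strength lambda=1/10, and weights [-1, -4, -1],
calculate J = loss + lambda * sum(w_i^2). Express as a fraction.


L2 sq norm = sum(w^2) = 18. J = 15 + 1/10 * 18 = 84/5.

84/5


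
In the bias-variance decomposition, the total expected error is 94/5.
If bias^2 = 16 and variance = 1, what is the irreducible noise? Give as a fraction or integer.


Total error = bias^2 + variance + irreducible noise. So irreducible noise = 94/5 - 16 - 1 = 9/5.

9/5


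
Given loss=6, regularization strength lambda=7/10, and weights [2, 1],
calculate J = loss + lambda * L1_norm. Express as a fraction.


L1 norm = sum(|w|) = 3. J = 6 + 7/10 * 3 = 81/10.

81/10


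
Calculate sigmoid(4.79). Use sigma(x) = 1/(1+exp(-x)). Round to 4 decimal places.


sigma(4.79) = 1/(1+e^(-4.79)) = 1/(1+0.008312) = 1/1.008312 = 0.9918.

0.9918


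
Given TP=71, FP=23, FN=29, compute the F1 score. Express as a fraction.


Precision = 71/94 = 71/94. Recall = 71/100 = 71/100. F1 = 2*P*R/(P+R) = 71/97.

71/97


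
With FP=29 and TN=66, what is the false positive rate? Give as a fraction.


FPR = FP / (FP + TN) = 29 / 95 = 29/95.

29/95


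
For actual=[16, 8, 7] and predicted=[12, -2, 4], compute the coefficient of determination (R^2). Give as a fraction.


Mean(y) = 31/3. SS_res = 125. SS_tot = 146/3. R^2 = 1 - 125/(146/3) = -229/146.

-229/146


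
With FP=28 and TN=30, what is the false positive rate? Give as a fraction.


FPR = FP / (FP + TN) = 28 / 58 = 14/29.

14/29


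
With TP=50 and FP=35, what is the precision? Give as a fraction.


Precision = TP / (TP + FP) = 50 / 85 = 10/17.

10/17


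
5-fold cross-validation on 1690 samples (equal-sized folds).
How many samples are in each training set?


Each validation fold has 1690/5 = 338 samples. Training set = 1690 - 338 = 1352.

1352


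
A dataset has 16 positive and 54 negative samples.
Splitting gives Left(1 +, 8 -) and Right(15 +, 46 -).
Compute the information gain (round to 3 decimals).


H(parent) = 0.7755. H(left) = 0.5033, H(right) = 0.8047. Weighted = (9/70)*0.5033 + (61/70)*0.8047 = 0.7659. IG = 0.7755 - 0.7659 = 0.0096, which rounds to 0.010.

0.010


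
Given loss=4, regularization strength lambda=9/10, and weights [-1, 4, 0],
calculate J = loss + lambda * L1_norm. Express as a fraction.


L1 norm = sum(|w|) = 5. J = 4 + 9/10 * 5 = 17/2.

17/2


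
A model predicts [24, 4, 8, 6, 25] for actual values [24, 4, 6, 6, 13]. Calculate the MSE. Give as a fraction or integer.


MSE = (1/5) * ((24-24)^2=0 + (4-4)^2=0 + (6-8)^2=4 + (6-6)^2=0 + (13-25)^2=144). Sum = 148. MSE = 148/5.

148/5


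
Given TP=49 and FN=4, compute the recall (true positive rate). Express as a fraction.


Recall = TP / (TP + FN) = 49 / 53 = 49/53.

49/53


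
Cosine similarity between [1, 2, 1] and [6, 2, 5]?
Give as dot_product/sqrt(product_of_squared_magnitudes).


dot = 15. |a|^2 = 6, |b|^2 = 65. cos = 15/sqrt(390).

15/sqrt(390)


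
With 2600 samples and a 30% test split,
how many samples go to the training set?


Test set = 2600 * 30% = 780. Training set = 2600 - 780 = 1820.

1820


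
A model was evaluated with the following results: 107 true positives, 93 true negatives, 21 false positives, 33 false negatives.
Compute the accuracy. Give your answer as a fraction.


Accuracy = (TP + TN) / (TP + TN + FP + FN) = (107 + 93) / 254 = 100/127.

100/127


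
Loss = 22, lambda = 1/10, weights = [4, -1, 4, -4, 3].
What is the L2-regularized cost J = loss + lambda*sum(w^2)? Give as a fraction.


L2 sq norm = sum(w^2) = 58. J = 22 + 1/10 * 58 = 139/5.

139/5


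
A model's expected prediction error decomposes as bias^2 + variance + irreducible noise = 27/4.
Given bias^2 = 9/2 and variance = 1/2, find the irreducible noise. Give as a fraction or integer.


Total error = bias^2 + variance + irreducible noise. So irreducible noise = 27/4 - 9/2 - 1/2 = 7/4.

7/4


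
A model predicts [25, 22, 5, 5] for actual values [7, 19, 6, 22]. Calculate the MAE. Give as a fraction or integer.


MAE = (1/4) * (|7-25|=18 + |19-22|=3 + |6-5|=1 + |22-5|=17). Sum = 39. MAE = 39/4.

39/4


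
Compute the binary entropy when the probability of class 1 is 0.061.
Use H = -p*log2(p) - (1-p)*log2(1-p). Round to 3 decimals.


H = -0.061*log2(0.061) - 0.939*log2(0.939) = 0.331.

0.331


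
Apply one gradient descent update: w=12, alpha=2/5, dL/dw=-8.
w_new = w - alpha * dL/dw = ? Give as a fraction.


w_new = 12 - 2/5 * -8 = 12 - -16/5 = 76/5.

76/5


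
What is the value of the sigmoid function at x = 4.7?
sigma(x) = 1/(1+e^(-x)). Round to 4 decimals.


sigma(4.7) = 1/(1+e^(-4.7)) = 1/(1+0.009095) = 1/1.009095 = 0.9910.

0.9910


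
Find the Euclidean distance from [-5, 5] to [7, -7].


d = sqrt(sum of squared differences). (-5-7)^2=144, (5--7)^2=144. Sum = 288.

sqrt(288)


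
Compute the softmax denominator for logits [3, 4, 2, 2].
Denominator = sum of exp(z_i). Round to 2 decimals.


Denom = e^3=20.0855 + e^4=54.5982 + e^2=7.3891 + e^2=7.3891. Sum = 89.4619, which rounds to 89.46.

89.46


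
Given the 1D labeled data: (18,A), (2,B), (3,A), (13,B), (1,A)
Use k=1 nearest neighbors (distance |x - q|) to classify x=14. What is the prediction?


Distances: |18-14|=4, |2-14|=12, |3-14|=11, |13-14|=1, |1-14|=13. 1 nearest: (13,B). Counts: {'B': 1}. Majority class: B.

B


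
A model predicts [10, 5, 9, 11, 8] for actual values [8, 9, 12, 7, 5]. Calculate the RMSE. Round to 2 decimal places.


MSE = 10.8000. RMSE = sqrt(10.8000) = 3.29.

3.29


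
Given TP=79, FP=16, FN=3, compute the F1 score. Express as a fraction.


Precision = 79/95 = 79/95. Recall = 79/82 = 79/82. F1 = 2*P*R/(P+R) = 158/177.

158/177


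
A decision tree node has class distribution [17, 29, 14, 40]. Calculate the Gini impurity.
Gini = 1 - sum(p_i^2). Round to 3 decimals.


Total = 100. Proportions: 17/100, 29/100, 14/100, 40/100. sum(p_i^2) = 0.2926. Gini = 1 - 0.2926 = 0.7074, which rounds to 0.707.

0.707


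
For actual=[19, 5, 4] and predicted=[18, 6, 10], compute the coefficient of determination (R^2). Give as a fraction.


Mean(y) = 28/3. SS_res = 38. SS_tot = 422/3. R^2 = 1 - 38/(422/3) = 154/211.

154/211


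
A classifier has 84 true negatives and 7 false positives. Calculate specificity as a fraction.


Specificity = TN / (TN + FP) = 84 / 91 = 12/13.

12/13


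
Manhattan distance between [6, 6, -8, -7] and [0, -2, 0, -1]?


d = sum of absolute differences: |6-0|=6 + |6--2|=8 + |-8-0|=8 + |-7--1|=6 = 28.

28


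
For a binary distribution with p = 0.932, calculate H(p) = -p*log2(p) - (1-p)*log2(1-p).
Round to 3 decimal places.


H = -0.932*log2(0.932) - 0.068*log2(0.068) = 0.358.

0.358


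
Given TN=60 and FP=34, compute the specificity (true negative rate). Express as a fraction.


Specificity = TN / (TN + FP) = 60 / 94 = 30/47.

30/47


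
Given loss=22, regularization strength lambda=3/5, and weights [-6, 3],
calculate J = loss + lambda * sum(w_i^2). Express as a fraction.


L2 sq norm = sum(w^2) = 45. J = 22 + 3/5 * 45 = 49.

49


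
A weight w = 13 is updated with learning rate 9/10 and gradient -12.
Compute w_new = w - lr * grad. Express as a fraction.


w_new = 13 - 9/10 * -12 = 13 - -54/5 = 119/5.

119/5


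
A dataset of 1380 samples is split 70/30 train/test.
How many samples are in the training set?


Test set = 1380 * 30% = 414. Training set = 1380 - 414 = 966.

966


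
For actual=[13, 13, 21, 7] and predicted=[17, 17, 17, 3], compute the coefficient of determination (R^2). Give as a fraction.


Mean(y) = 27/2. SS_res = 64. SS_tot = 99. R^2 = 1 - 64/(99) = 35/99.

35/99


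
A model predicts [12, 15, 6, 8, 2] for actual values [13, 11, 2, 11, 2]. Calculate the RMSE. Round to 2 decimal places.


MSE = 8.4000. RMSE = sqrt(8.4000) = 2.90.

2.90


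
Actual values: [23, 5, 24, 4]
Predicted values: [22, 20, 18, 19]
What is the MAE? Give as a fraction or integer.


MAE = (1/4) * (|23-22|=1 + |5-20|=15 + |24-18|=6 + |4-19|=15). Sum = 37. MAE = 37/4.

37/4


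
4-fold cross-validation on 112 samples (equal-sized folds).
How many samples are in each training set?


Each validation fold has 112/4 = 28 samples. Training set = 112 - 28 = 84.

84


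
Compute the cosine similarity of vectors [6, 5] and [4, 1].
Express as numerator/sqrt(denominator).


dot = 29. |a|^2 = 61, |b|^2 = 17. cos = 29/sqrt(1037).

29/sqrt(1037)


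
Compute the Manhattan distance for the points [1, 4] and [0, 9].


d = sum of absolute differences: |1-0|=1 + |4-9|=5 = 6.

6


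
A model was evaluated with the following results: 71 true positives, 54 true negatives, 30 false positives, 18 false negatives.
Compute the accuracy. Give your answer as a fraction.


Accuracy = (TP + TN) / (TP + TN + FP + FN) = (71 + 54) / 173 = 125/173.

125/173


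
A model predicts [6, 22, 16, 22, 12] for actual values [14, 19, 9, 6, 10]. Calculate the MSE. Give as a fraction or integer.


MSE = (1/5) * ((14-6)^2=64 + (19-22)^2=9 + (9-16)^2=49 + (6-22)^2=256 + (10-12)^2=4). Sum = 382. MSE = 382/5.

382/5


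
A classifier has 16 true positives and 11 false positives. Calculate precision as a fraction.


Precision = TP / (TP + FP) = 16 / 27 = 16/27.

16/27


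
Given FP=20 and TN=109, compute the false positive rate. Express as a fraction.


FPR = FP / (FP + TN) = 20 / 129 = 20/129.

20/129


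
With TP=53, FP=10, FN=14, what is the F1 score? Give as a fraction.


Precision = 53/63 = 53/63. Recall = 53/67 = 53/67. F1 = 2*P*R/(P+R) = 53/65.

53/65


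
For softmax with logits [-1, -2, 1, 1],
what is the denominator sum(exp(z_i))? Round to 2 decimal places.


Denom = e^-1=0.3679 + e^-2=0.1353 + e^1=2.7183 + e^1=2.7183. Sum = 5.9398, which rounds to 5.94.

5.94


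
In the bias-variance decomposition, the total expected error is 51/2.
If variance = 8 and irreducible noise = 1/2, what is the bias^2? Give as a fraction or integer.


Total error = bias^2 + variance + irreducible noise. So bias^2 = 51/2 - 8 - 1/2 = 17.

17


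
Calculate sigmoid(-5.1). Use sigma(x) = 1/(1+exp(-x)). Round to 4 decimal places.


sigma(-5.1) = 1/(1+e^(5.1)) = 1/(1+164.021907) = 1/165.021907 = 0.0061.

0.0061


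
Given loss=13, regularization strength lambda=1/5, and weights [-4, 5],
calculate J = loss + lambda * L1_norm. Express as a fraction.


L1 norm = sum(|w|) = 9. J = 13 + 1/5 * 9 = 74/5.

74/5


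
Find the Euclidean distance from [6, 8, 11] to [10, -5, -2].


d = sqrt(sum of squared differences). (6-10)^2=16, (8--5)^2=169, (11--2)^2=169. Sum = 354.

sqrt(354)


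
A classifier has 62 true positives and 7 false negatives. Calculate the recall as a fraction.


Recall = TP / (TP + FN) = 62 / 69 = 62/69.

62/69


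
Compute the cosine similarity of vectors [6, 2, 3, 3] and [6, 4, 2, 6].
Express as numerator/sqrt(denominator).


dot = 68. |a|^2 = 58, |b|^2 = 92. cos = 68/sqrt(5336).

68/sqrt(5336)


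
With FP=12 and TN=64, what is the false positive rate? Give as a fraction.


FPR = FP / (FP + TN) = 12 / 76 = 3/19.

3/19


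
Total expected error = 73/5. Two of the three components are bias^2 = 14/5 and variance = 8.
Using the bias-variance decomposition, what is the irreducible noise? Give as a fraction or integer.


Total error = bias^2 + variance + irreducible noise. So irreducible noise = 73/5 - 14/5 - 8 = 19/5.

19/5


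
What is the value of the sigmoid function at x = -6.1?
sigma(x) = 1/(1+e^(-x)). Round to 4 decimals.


sigma(-6.1) = 1/(1+e^(6.1)) = 1/(1+445.857770) = 1/446.857770 = 0.0022.

0.0022


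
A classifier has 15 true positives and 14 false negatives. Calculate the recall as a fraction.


Recall = TP / (TP + FN) = 15 / 29 = 15/29.

15/29


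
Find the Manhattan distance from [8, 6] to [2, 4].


d = sum of absolute differences: |8-2|=6 + |6-4|=2 = 8.

8


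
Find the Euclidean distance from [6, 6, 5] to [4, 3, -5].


d = sqrt(sum of squared differences). (6-4)^2=4, (6-3)^2=9, (5--5)^2=100. Sum = 113.

sqrt(113)


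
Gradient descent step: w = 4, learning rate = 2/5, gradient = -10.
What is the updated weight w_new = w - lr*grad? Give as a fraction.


w_new = 4 - 2/5 * -10 = 4 - -4 = 8.

8


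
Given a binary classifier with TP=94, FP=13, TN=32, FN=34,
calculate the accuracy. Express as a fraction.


Accuracy = (TP + TN) / (TP + TN + FP + FN) = (94 + 32) / 173 = 126/173.

126/173


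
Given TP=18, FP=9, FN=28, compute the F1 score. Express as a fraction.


Precision = 18/27 = 2/3. Recall = 18/46 = 9/23. F1 = 2*P*R/(P+R) = 36/73.

36/73


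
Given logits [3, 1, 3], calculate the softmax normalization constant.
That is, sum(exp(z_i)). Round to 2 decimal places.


Denom = e^3=20.0855 + e^1=2.7183 + e^3=20.0855. Sum = 42.8893, which rounds to 42.89.

42.89


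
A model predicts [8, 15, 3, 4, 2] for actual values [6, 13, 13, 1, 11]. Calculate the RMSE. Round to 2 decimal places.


MSE = 39.6000. RMSE = sqrt(39.6000) = 6.29.

6.29


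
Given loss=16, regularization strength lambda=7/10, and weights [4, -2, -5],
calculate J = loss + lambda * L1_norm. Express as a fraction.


L1 norm = sum(|w|) = 11. J = 16 + 7/10 * 11 = 237/10.

237/10


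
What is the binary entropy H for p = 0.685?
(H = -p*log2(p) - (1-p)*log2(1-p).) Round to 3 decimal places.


H = -0.685*log2(0.685) - 0.315*log2(0.315) = 0.899.

0.899


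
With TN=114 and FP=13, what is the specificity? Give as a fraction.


Specificity = TN / (TN + FP) = 114 / 127 = 114/127.

114/127


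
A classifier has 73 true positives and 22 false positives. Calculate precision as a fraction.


Precision = TP / (TP + FP) = 73 / 95 = 73/95.

73/95


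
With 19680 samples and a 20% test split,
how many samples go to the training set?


Test set = 19680 * 20% = 3936. Training set = 19680 - 3936 = 15744.

15744


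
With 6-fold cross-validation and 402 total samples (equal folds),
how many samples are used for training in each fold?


Each validation fold has 402/6 = 67 samples. Training set = 402 - 67 = 335.

335


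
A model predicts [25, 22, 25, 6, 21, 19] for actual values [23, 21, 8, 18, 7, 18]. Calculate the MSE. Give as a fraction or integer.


MSE = (1/6) * ((23-25)^2=4 + (21-22)^2=1 + (8-25)^2=289 + (18-6)^2=144 + (7-21)^2=196 + (18-19)^2=1). Sum = 635. MSE = 635/6.

635/6
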